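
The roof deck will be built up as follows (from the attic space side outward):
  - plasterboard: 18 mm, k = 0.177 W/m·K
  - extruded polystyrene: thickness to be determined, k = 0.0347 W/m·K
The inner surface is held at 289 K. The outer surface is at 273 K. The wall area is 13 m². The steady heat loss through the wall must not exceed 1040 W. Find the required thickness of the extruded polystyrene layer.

Thermal resistances in series:
R_plasterboard = L/(kA) = 0.018/(0.177×13) = 0.007823 K/W
Sum of the known resistances R_other = 0.007823 K/W
Required total resistance R_tot = ΔT/Q_allow = 16/1040 = 0.01538 K/W
R_extruded polystyrene = R_tot − R_other = 0.007562 K/W
L = R·k·A = 0.007562×0.0347×13

L ≈ 3.41 mm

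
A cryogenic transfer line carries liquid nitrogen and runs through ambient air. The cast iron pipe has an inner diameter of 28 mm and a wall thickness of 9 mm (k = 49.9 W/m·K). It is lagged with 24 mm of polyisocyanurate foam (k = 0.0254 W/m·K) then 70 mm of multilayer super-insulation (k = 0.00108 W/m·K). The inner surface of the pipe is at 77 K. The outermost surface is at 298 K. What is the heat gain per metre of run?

Radial resistances (cylindrical: R_cond = ln(r_o/r_i)/(2πkL), R_conv = 1/(h·2πrL)):
R_cast iron pipe wall = ln(23/14)/(2π×49.9×1) = 0.001583 K/W
R_polyisocyanurate foam = ln(47/23)/(2π×0.0254×1) = 4.478 K/W
R_multilayer super-insulation = ln(117/47)/(2π×0.00108×1) = 134.4 K/W
R_total = 138.9 K/W
Q = ΔT/R_total = 221/138.9

q′ ≈ 1.59 W/m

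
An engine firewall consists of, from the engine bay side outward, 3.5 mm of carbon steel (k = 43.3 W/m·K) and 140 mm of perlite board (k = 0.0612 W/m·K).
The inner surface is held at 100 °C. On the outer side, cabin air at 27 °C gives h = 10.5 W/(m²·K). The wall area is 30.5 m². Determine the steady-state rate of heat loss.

Q ≈ 934 W

Using the resistance-network approach (series):
R_carbon steel = L/(kA) = 0.0035/(43.3×30.5) = 2.65×10^-6 K/W
R_perlite board = L/(kA) = 0.14/(0.0612×30.5) = 0.075 K/W
R_outer film = 1/(h_o·A) = 1/(10.5×30.5) = 0.003123 K/W
R_total = 0.07813 K/W
Q = ΔT / R_total = 73 / 0.07813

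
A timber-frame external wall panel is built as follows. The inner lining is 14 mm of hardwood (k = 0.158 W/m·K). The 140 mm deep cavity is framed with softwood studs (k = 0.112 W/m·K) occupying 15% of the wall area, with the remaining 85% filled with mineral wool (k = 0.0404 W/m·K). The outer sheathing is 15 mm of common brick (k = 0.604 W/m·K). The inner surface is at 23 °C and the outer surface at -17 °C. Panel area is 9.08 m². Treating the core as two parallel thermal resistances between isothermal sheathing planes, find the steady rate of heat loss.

Sheathing layers in series; stud and cavity paths in parallel between them.
R_inner = 0.014/(0.158×9.08) = 0.009759 K/W
R_stud  = 0.14/(0.112×0.15×9.08) = 0.9178 K/W
R_cav   = 0.14/(0.0404×0.85×9.08) = 0.449 K/W
1/R_core = 1/R_stud + 1/R_cav → R_core = 0.3015 K/W
R_outer = 0.015/(0.604×9.08) = 0.002735 K/W
R_total = 0.314 K/W
Q = ΔT/R_total = 40/0.314

Q ≈ 127 W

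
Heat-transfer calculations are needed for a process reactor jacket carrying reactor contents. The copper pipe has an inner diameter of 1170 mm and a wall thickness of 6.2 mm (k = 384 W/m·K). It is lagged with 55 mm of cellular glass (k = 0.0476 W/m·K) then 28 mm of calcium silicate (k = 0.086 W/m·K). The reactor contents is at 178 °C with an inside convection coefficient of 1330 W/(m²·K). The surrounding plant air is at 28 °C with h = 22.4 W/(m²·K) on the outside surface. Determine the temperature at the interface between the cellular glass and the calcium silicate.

Per-layer cylindrical resistances, series-summed:
R_inner film = 1/(h_i·2πr₁L) = 1/(1330×2π×0.585×1) = 2.046×10^-4 K/W
R_copper pipe wall = ln(591.2/585)/(2π×384×1) = 4.37×10^-6 K/W
R_cellular glass = ln(646.2/591.2)/(2π×0.0476×1) = 0.2974 K/W
R_calcium silicate = ln(674.2/646.2)/(2π×0.086×1) = 0.0785 K/W
R_outer film = 1/(h_o·2πr_oL) = 1/(22.4×2π×0.6742×1) = 0.01054 K/W
R_total = 0.3867 K/W
Q = ΔT/R_total = 150/0.3867
Q = 388 W/m
T_interface = T_inner − Q·ΣR(inner→interface) = 178 − 388×0.2976

T ≈ 62.5 °C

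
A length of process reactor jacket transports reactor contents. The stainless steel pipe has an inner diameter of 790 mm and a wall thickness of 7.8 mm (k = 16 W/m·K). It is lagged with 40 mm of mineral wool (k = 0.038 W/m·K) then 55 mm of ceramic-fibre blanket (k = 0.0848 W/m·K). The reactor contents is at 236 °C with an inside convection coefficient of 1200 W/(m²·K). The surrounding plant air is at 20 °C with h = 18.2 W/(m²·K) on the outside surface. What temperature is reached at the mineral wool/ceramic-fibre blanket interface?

T ≈ 101 °C

Cylindrical conduction, so R = ln(r₂/r₁)/(2πkL) per layer, in series:
R_inner film = 1/(h_i·2πr₁L) = 1/(1200×2π×0.395×1) = 3.358×10^-4 K/W
R_stainless steel pipe wall = ln(402.8/395)/(2π×16×1) = 1.945×10^-4 K/W
R_mineral wool = ln(442.8/402.8)/(2π×0.038×1) = 0.3965 K/W
R_ceramic-fibre blanket = ln(497.8/442.8)/(2π×0.0848×1) = 0.2197 K/W
R_outer film = 1/(h_o·2πr_oL) = 1/(18.2×2π×0.4978×1) = 0.01757 K/W
R_total = 0.6344 K/W
Q = ΔT/R_total = 216/0.6344
Q = 340 W/m
T_interface = T_inner − Q·ΣR(inner→interface) = 236 − 340×0.3971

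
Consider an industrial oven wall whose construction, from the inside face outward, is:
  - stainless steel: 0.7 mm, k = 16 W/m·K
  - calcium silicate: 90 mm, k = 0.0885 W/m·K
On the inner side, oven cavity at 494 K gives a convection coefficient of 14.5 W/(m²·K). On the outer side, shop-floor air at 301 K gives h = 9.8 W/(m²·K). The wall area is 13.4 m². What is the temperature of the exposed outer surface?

T ≈ 318 K

Treating each layer as a thermal resistance in series:
R_inner film = 1/(h_i·A) = 1/(14.5×13.4) = 0.005147 K/W
R_stainless steel = L/(kA) = 0.0007/(16×13.4) = 3.265×10^-6 K/W
R_calcium silicate = L/(kA) = 0.09/(0.0885×13.4) = 0.07589 K/W
R_outer film = 1/(h_o·A) = 1/(9.8×13.4) = 0.007615 K/W
R_total = 0.08866 K/W;  Q = ΔT/R_total = 193/0.08866 = 2177 W
T_interface = T_inner − Q·ΣR(inner→interface) = 494 − 2180×0.08104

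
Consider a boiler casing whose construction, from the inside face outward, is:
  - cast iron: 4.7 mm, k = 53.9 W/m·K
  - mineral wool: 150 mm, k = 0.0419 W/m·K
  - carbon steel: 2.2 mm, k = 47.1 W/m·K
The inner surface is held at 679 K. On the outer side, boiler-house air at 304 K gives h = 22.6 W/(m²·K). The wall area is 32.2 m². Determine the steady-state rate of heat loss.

Q ≈ 3330 W

Treating each layer as a thermal resistance in series:
R_cast iron = L/(kA) = 0.0047/(53.9×32.2) = 2.708×10^-6 K/W
R_mineral wool = L/(kA) = 0.15/(0.0419×32.2) = 0.1112 K/W
R_carbon steel = L/(kA) = 0.0022/(47.1×32.2) = 1.451×10^-6 K/W
R_outer film = 1/(h_o·A) = 1/(22.6×32.2) = 0.001374 K/W
R_total = 0.1126 K/W
Q = ΔT / R_total = 375 / 0.1126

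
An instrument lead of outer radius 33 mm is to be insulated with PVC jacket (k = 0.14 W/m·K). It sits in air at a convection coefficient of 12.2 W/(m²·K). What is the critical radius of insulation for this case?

r_cr ≈ 11.5 mm

For a cylinder r_cr = k/h = 0.14/12.2
r_cr = 11.5 mm; since the bare radius (33 mm) is above r_cr, any added insulation will reduce heat loss.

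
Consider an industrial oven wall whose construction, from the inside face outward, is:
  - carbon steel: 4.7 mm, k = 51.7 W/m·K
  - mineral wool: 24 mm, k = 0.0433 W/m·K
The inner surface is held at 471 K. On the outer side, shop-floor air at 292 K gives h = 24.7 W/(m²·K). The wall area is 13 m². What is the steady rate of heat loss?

Q ≈ 3910 W

Thermal resistances in series:
R_carbon steel = L/(kA) = 0.0047/(51.7×13) = 6.993×10^-6 K/W
R_mineral wool = L/(kA) = 0.024/(0.0433×13) = 0.04264 K/W
R_outer film = 1/(h_o·A) = 1/(24.7×13) = 0.003114 K/W
R_total = 0.04576 K/W
Q = ΔT / R_total = 179 / 0.04576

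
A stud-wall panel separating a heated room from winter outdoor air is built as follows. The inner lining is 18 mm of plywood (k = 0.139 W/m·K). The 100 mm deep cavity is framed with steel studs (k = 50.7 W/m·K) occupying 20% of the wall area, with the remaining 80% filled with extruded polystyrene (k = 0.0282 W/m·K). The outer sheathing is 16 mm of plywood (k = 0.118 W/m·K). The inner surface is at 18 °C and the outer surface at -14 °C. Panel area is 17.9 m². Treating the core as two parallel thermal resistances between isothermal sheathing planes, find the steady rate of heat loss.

Sheathing layers in series; stud and cavity paths in parallel between them.
R_inner = 0.018/(0.139×17.9) = 0.007234 K/W
R_stud  = 0.1/(50.7×0.2×17.9) = 5.509×10^-4 K/W
R_cav   = 0.1/(0.0282×0.8×17.9) = 0.2476 K/W
1/R_core = 1/R_stud + 1/R_cav → R_core = 5.497×10^-4 K/W
R_outer = 0.016/(0.118×17.9) = 0.007575 K/W
R_total = 0.01536 K/W
Q = ΔT/R_total = 32/0.01536

Q ≈ 2080 W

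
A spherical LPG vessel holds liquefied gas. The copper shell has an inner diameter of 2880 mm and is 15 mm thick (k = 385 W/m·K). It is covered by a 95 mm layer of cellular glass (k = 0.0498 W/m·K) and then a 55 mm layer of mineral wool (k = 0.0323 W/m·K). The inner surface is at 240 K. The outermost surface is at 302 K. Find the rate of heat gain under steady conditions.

Q ≈ 509 W

Each spherical layer contributes R = (1/r_i − 1/r_o)/(4πk):
R_copper shell = (1/1.44 − 1/1.455)/(4π×385) = 1.48×10^-6 K/W
R_cellular glass = (1/1.455 − 1/1.55)/(4π×0.0498) = 0.06731 K/W
R_mineral wool = (1/1.55 − 1/1.605)/(4π×0.0323) = 0.05447 K/W
R_total = 0.1218 K/W
Q = ΔT/R_total = 62/0.1218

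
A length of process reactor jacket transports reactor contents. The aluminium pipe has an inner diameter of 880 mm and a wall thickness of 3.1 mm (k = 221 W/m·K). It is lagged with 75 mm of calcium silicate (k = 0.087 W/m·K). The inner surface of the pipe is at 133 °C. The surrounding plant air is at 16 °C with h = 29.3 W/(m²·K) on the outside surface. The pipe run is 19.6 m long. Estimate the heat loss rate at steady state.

For a radial system each layer contributes R = ln(r_out/r_in)/(2πkL); films add R = 1/(hA).
R_aluminium pipe wall = ln(443.1/440)/(2π×221×19.6) = 2.58×10^-7 K/W
R_calcium silicate = ln(518.1/443.1)/(2π×0.087×19.6) = 0.0146 K/W
R_outer film = 1/(h_o·2πr_oL) = 1/(29.3×2π×0.5181×19.6) = 5.349×10^-4 K/W
R_total = 0.01513 K/W
Q = ΔT/R_total = 117/0.01513

Q ≈ 7730 W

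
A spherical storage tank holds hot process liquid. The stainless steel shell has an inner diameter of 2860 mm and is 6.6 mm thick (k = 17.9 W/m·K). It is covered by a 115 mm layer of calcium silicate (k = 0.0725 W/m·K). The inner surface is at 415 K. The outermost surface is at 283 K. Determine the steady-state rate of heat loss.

Spherical conduction: R = (1/r_in − 1/r_out)/(4πk) per layer; series-sum.
R_stainless steel shell = (1/1.43 − 1/1.4366)/(4π×17.9) = 1.428×10^-5 K/W
R_calcium silicate = (1/1.4366 − 1/1.5516)/(4π×0.0725) = 0.05663 K/W
R_total = 0.05664 K/W
Q = ΔT/R_total = 132/0.05664

Q ≈ 2330 W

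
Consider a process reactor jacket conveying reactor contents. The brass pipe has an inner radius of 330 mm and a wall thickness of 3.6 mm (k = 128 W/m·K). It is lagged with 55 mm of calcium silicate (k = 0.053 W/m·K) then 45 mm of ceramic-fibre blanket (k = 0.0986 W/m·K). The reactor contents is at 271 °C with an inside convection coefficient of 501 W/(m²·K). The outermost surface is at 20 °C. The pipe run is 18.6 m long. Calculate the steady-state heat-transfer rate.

Q ≈ 7340 W

Per-layer cylindrical resistances, series-summed:
R_inner film = 1/(h_i·2πr₁L) = 1/(501×2π×0.33×18.6) = 5.176×10^-5 K/W
R_brass pipe wall = ln(333.6/330)/(2π×128×18.6) = 7.253×10^-7 K/W
R_calcium silicate = ln(388.6/333.6)/(2π×0.053×18.6) = 0.02464 K/W
R_ceramic-fibre blanket = ln(433.6/388.6)/(2π×0.0986×18.6) = 0.009509 K/W
R_total = 0.0342 K/W
Q = ΔT/R_total = 251/0.0342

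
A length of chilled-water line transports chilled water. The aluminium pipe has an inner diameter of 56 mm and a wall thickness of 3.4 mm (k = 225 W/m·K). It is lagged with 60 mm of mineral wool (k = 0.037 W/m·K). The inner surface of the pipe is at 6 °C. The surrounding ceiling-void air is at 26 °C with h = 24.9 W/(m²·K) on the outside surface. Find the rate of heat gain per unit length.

Cylindrical conduction, so R = ln(r₂/r₁)/(2πkL) per layer, in series:
R_aluminium pipe wall = ln(31.4/28)/(2π×225×1) = 8.107×10^-5 K/W
R_mineral wool = ln(91.4/31.4)/(2π×0.037×1) = 4.596 K/W
R_outer film = 1/(h_o·2πr_oL) = 1/(24.9×2π×0.0914×1) = 0.06993 K/W
R_total = 4.666 K/W
Q = ΔT/R_total = 20/4.666

q′ ≈ 4.29 W/m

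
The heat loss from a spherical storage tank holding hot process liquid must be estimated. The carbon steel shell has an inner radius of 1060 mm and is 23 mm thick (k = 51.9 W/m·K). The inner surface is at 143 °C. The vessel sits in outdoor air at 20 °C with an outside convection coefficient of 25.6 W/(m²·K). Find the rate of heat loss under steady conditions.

Radial (spherical) resistances in series:
R_carbon steel shell = (1/1.06 − 1/1.083)/(4π×51.9) = 3.072×10^-5 K/W
R_outer film = 1/(h·4πr_o²) = 1/(25.6×4π×1.083²) = 0.00265 K/W
R_total = 0.002681 K/W
Q = ΔT/R_total = 123/0.002681

Q ≈ 45900 W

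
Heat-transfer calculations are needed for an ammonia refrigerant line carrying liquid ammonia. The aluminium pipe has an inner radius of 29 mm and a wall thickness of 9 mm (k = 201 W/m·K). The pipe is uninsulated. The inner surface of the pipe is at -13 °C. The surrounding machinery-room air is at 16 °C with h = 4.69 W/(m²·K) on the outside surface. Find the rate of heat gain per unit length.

Radial resistances (cylindrical: R_cond = ln(r_o/r_i)/(2πkL), R_conv = 1/(h·2πrL)):
R_aluminium pipe wall = ln(38/29)/(2π×201×1) = 2.14×10^-4 K/W
R_outer film = 1/(h_o·2πr_oL) = 1/(4.69×2π×0.038×1) = 0.893 K/W
R_total = 0.8932 K/W
Q = ΔT/R_total = 29/0.8932

q′ ≈ 32.5 W/m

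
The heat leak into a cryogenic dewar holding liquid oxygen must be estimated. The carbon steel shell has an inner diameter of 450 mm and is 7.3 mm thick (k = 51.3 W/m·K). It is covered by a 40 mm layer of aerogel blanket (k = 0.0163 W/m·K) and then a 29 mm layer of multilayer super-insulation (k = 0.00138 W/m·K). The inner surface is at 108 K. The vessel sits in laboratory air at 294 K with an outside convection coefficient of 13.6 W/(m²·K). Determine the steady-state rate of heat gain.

Spherical conduction: R = (1/r_in − 1/r_out)/(4πk) per layer; series-sum.
R_carbon steel shell = (1/0.225 − 1/0.2323)/(4π×51.3) = 2.167×10^-4 K/W
R_aerogel blanket = (1/0.2323 − 1/0.2723)/(4π×0.0163) = 3.087 K/W
R_multilayer super-insulation = (1/0.2723 − 1/0.3013)/(4π×0.00138) = 20.38 K/W
R_outer film = 1/(h·4πr_o²) = 1/(13.6×4π×0.3013²) = 0.06445 K/W
R_total = 23.53 K/W
Q = ΔT/R_total = 186/23.53

Q ≈ 7.9 W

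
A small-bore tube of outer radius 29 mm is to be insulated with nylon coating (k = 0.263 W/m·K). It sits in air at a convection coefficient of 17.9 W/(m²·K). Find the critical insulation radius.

For a cylinder r_cr = k/h = 0.263/17.9
r_cr = 14.7 mm; since the bare radius (29 mm) is above r_cr, any added insulation will reduce heat loss.

r_cr ≈ 14.7 mm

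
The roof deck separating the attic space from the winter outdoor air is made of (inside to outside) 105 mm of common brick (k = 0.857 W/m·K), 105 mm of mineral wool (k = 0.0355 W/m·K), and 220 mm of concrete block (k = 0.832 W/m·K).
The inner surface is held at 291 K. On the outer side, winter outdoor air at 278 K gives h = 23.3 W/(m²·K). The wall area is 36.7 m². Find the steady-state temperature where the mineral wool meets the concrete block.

T ≈ 279 K

Thermal resistances in series:
R_common brick = L/(kA) = 0.105/(0.857×36.7) = 0.003338 K/W
R_mineral wool = L/(kA) = 0.105/(0.0355×36.7) = 0.08059 K/W
R_concrete block = L/(kA) = 0.22/(0.832×36.7) = 0.007205 K/W
R_outer film = 1/(h_o·A) = 1/(23.3×36.7) = 0.001169 K/W
R_total = 0.09231 K/W;  Q = ΔT/R_total = 13/0.09231 = 140.8 W
T_interface = T_inner − Q·ΣR(inner→interface) = 291 − 141×0.08393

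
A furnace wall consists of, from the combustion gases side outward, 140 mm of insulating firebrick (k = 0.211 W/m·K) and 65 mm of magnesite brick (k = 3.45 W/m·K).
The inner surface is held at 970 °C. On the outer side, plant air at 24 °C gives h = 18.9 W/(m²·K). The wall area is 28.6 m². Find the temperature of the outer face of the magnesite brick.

T ≈ 92.1 °C

Model the wall as resistances in series:
R_insulating firebrick = L/(kA) = 0.14/(0.211×28.6) = 0.0232 K/W
R_magnesite brick = L/(kA) = 0.065/(3.45×28.6) = 6.588×10^-4 K/W
R_outer film = 1/(h_o·A) = 1/(18.9×28.6) = 0.00185 K/W
R_total = 0.02571 K/W;  Q = ΔT/R_total = 946/0.02571 = 36800 W
T_interface = T_inner − Q·ΣR(inner→interface) = 970 − 36800×0.02386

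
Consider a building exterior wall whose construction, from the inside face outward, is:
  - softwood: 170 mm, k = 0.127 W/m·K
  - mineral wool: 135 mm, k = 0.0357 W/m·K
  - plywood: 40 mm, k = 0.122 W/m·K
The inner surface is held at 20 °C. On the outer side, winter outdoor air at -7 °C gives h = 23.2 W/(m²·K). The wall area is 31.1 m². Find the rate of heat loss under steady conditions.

Q ≈ 153 W

Treating each layer as a thermal resistance in series:
R_softwood = L/(kA) = 0.17/(0.127×31.1) = 0.04304 K/W
R_mineral wool = L/(kA) = 0.135/(0.0357×31.1) = 0.1216 K/W
R_plywood = L/(kA) = 0.04/(0.122×31.1) = 0.01054 K/W
R_outer film = 1/(h_o·A) = 1/(23.2×31.1) = 0.001386 K/W
R_total = 0.1766 K/W
Q = ΔT / R_total = 27 / 0.1766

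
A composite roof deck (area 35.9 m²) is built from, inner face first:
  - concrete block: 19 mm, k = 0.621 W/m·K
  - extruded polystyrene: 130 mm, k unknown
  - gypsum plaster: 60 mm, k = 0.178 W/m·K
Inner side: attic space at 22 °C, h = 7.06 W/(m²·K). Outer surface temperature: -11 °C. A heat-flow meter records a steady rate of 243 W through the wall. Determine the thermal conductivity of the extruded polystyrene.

Model the wall as resistances in series:
R_inner film = 1/(h_i·A) = 1/(7.06×35.9) = 0.003945 K/W
R_concrete block = L/(kA) = 0.019/(0.621×35.9) = 8.523×10^-4 K/W
R_gypsum plaster = L/(kA) = 0.06/(0.178×35.9) = 0.009389 K/W
Sum of known resistances R_other = 0.01419 K/W
Total R = ΔT/Q = 33/243 = 0.1358 K/W
R_extruded polystyrene = R_total − R_other = 0.1216 K/W
k = L/(R·A) = 0.13/(0.1216×35.9)

k ≈ 0.0298 W/(m·K)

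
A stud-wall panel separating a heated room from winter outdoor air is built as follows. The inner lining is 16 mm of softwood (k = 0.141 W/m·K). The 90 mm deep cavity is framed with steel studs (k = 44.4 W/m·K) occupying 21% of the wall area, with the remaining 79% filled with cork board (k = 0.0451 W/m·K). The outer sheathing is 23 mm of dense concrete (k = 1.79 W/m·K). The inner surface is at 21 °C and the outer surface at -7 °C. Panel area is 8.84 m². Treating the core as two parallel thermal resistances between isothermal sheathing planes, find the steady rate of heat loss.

Q ≈ 1820 W

Sheathing layers in series; stud and cavity paths in parallel between them.
R_inner = 0.016/(0.141×8.84) = 0.01284 K/W
R_stud  = 0.09/(44.4×0.21×8.84) = 0.001092 K/W
R_cav   = 0.09/(0.0451×0.79×8.84) = 0.2858 K/W
1/R_core = 1/R_stud + 1/R_cav → R_core = 0.001088 K/W
R_outer = 0.023/(1.79×8.84) = 0.001454 K/W
R_total = 0.01538 K/W
Q = ΔT/R_total = 28/0.01538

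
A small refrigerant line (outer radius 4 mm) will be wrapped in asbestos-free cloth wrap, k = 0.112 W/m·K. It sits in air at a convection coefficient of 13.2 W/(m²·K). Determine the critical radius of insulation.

For a cylinder r_cr = k/h = 0.112/13.2
r_cr = 8.48 mm; since the bare radius (4 mm) is below r_cr, adding a thin layer of insulation will *increase* heat loss.

r_cr ≈ 8.48 mm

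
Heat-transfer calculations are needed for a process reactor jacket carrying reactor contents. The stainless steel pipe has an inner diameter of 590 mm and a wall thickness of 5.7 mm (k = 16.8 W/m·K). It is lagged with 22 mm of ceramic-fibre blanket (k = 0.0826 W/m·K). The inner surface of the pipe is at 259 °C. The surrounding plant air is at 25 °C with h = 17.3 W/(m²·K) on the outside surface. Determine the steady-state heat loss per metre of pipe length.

q′ ≈ 1420 W/m

Per-layer cylindrical resistances, series-summed:
R_stainless steel pipe wall = ln(300.7/295)/(2π×16.8×1) = 1.813×10^-4 K/W
R_ceramic-fibre blanket = ln(322.7/300.7)/(2π×0.0826×1) = 0.1361 K/W
R_outer film = 1/(h_o·2πr_oL) = 1/(17.3×2π×0.3227×1) = 0.02851 K/W
R_total = 0.1647 K/W
Q = ΔT/R_total = 234/0.1647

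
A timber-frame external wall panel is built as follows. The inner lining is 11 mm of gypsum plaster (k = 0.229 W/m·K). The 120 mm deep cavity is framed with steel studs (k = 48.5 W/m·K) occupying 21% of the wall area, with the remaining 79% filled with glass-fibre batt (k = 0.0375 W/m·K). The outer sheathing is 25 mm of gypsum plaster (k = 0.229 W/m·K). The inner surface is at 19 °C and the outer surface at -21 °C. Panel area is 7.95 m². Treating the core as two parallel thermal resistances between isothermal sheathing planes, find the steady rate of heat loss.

Q ≈ 1880 W

Sheathing layers in series; stud and cavity paths in parallel between them.
R_inner = 0.011/(0.229×7.95) = 0.006042 K/W
R_stud  = 0.12/(48.5×0.21×7.95) = 0.001482 K/W
R_cav   = 0.12/(0.0375×0.79×7.95) = 0.5095 K/W
1/R_core = 1/R_stud + 1/R_cav → R_core = 0.001478 K/W
R_outer = 0.025/(0.229×7.95) = 0.01373 K/W
R_total = 0.02125 K/W
Q = ΔT/R_total = 40/0.02125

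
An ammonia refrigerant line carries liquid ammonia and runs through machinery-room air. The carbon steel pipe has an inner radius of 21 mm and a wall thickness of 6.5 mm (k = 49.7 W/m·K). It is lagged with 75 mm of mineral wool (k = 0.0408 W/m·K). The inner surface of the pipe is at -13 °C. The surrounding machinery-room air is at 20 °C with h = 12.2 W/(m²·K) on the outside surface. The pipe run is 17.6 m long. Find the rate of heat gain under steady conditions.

Treating each annulus and film as a series resistance:
R_carbon steel pipe wall = ln(27.5/21)/(2π×49.7×17.6) = 4.907×10^-5 K/W
R_mineral wool = ln(102.5/27.5)/(2π×0.0408×17.6) = 0.2916 K/W
R_outer film = 1/(h_o·2πr_oL) = 1/(12.2×2π×0.1025×17.6) = 0.007231 K/W
R_total = 0.2989 K/W
Q = ΔT/R_total = 33/0.2989

Q ≈ 110 W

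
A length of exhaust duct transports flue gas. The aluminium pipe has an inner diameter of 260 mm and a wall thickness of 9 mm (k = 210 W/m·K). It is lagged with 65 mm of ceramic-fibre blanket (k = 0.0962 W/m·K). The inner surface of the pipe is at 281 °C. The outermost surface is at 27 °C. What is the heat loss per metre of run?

Radial resistances (cylindrical: R_cond = ln(r_o/r_i)/(2πkL), R_conv = 1/(h·2πrL)):
R_aluminium pipe wall = ln(139/130)/(2π×210×1) = 5.073×10^-5 K/W
R_ceramic-fibre blanket = ln(204/139)/(2π×0.0962×1) = 0.6347 K/W
R_total = 0.6348 K/W
Q = ΔT/R_total = 254/0.6348

q′ ≈ 400 W/m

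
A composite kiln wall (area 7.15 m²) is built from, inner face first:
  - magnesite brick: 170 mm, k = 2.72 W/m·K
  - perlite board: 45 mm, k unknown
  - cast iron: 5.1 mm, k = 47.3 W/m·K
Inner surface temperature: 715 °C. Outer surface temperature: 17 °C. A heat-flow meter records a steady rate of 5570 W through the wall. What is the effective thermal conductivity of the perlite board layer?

Model the wall as resistances in series:
R_magnesite brick = L/(kA) = 0.17/(2.72×7.15) = 0.008741 K/W
R_cast iron = L/(kA) = 0.0051/(47.3×7.15) = 1.508×10^-5 K/W
Sum of known resistances R_other = 0.008756 K/W
Total R = ΔT/Q = 698/5570 = 0.1253 K/W
R_perlite board = R_total − R_other = 0.1166 K/W
k = L/(R·A) = 0.045/(0.1166×7.15)

k ≈ 0.054 W/(m·K)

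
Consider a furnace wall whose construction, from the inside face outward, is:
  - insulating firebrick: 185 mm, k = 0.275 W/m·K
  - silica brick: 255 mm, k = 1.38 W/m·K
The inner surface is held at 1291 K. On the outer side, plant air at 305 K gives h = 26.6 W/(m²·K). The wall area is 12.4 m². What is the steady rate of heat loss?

Q ≈ 13700 W

Series thermal resistances:
R_insulating firebrick = L/(kA) = 0.185/(0.275×12.4) = 0.05425 K/W
R_silica brick = L/(kA) = 0.255/(1.38×12.4) = 0.0149 K/W
R_outer film = 1/(h_o·A) = 1/(26.6×12.4) = 0.003032 K/W
R_total = 0.07219 K/W
Q = ΔT / R_total = 986 / 0.07219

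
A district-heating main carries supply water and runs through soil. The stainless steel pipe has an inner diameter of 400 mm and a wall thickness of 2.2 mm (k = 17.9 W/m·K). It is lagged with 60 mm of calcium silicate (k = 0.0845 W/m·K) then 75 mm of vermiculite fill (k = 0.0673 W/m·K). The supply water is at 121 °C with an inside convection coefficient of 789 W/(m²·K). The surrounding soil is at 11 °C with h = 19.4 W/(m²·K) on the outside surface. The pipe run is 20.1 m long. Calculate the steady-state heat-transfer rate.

Treating each annulus and film as a series resistance:
R_inner film = 1/(h_i·2πr₁L) = 1/(789×2π×0.2×20.1) = 5.018×10^-5 K/W
R_stainless steel pipe wall = ln(202.2/200)/(2π×17.9×20.1) = 4.839×10^-6 K/W
R_calcium silicate = ln(262.2/202.2)/(2π×0.0845×20.1) = 0.02435 K/W
R_vermiculite fill = ln(337.2/262.2)/(2π×0.0673×20.1) = 0.0296 K/W
R_outer film = 1/(h_o·2πr_oL) = 1/(19.4×2π×0.3372×20.1) = 0.00121 K/W
R_total = 0.05521 K/W
Q = ΔT/R_total = 110/0.05521

Q ≈ 1990 W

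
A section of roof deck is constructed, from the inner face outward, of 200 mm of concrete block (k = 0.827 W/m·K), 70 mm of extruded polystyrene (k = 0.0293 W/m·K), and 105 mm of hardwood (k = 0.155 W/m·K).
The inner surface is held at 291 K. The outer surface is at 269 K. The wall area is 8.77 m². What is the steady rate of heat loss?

Thermal resistances in series:
R_concrete block = L/(kA) = 0.2/(0.827×8.77) = 0.02758 K/W
R_extruded polystyrene = L/(kA) = 0.07/(0.0293×8.77) = 0.2724 K/W
R_hardwood = L/(kA) = 0.105/(0.155×8.77) = 0.07724 K/W
R_total = 0.3772 K/W
Q = ΔT / R_total = 22 / 0.3772

Q ≈ 58.3 W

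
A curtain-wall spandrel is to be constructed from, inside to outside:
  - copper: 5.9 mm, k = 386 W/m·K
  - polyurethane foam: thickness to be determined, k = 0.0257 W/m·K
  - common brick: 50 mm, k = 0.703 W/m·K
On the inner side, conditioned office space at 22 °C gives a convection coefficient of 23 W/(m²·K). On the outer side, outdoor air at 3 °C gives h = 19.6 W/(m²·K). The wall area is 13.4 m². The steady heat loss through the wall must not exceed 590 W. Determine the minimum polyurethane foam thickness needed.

L ≈ 6.83 mm

Treating each layer as a thermal resistance in series:
R_inner film = 1/(h_i·A) = 1/(23×13.4) = 0.003245 K/W
R_copper = L/(kA) = 0.0059/(386×13.4) = 1.141×10^-6 K/W
R_common brick = L/(kA) = 0.05/(0.703×13.4) = 0.005308 K/W
R_outer film = 1/(h_o·A) = 1/(19.6×13.4) = 0.003807 K/W
Sum of the known resistances R_other = 0.01236 K/W
Required total resistance R_tot = ΔT/Q_allow = 19/590 = 0.0322 K/W
R_polyurethane foam = R_tot − R_other = 0.01984 K/W
L = R·k·A = 0.01984×0.0257×13.4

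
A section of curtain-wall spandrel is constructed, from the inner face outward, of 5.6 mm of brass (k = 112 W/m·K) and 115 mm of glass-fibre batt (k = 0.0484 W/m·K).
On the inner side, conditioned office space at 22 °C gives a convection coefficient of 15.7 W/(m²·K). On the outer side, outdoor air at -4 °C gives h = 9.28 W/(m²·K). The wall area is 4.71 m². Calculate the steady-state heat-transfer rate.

Model the wall as resistances in series:
R_inner film = 1/(h_i·A) = 1/(15.7×4.71) = 0.01352 K/W
R_brass = L/(kA) = 0.0056/(112×4.71) = 1.062×10^-5 K/W
R_glass-fibre batt = L/(kA) = 0.115/(0.0484×4.71) = 0.5045 K/W
R_outer film = 1/(h_o·A) = 1/(9.28×4.71) = 0.02288 K/W
R_total = 0.5409 K/W
Q = ΔT / R_total = 26 / 0.5409

Q ≈ 48.1 W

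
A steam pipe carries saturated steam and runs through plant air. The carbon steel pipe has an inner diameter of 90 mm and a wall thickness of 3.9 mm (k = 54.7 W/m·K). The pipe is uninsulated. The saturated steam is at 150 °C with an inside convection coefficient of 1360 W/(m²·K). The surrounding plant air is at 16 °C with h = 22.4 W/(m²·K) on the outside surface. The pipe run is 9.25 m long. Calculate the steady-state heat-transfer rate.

Radial resistances (cylindrical: R_cond = ln(r_o/r_i)/(2πkL), R_conv = 1/(h·2πrL)):
R_inner film = 1/(h_i·2πr₁L) = 1/(1360×2π×0.045×9.25) = 2.811×10^-4 K/W
R_carbon steel pipe wall = ln(48.9/45)/(2π×54.7×9.25) = 2.614×10^-5 K/W
R_outer film = 1/(h_o·2πr_oL) = 1/(22.4×2π×0.0489×9.25) = 0.01571 K/W
R_total = 0.01602 K/W
Q = ΔT/R_total = 134/0.01602

Q ≈ 8370 W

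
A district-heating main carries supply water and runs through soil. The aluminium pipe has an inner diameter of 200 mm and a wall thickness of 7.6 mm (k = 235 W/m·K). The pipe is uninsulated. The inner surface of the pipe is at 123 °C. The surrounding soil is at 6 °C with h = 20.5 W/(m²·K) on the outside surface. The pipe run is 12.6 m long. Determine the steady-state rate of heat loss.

Per-layer cylindrical resistances, series-summed:
R_aluminium pipe wall = ln(107.6/100)/(2π×235×12.6) = 3.937×10^-6 K/W
R_outer film = 1/(h_o·2πr_oL) = 1/(20.5×2π×0.1076×12.6) = 0.005726 K/W
R_total = 0.00573 K/W
Q = ΔT/R_total = 117/0.00573

Q ≈ 20400 W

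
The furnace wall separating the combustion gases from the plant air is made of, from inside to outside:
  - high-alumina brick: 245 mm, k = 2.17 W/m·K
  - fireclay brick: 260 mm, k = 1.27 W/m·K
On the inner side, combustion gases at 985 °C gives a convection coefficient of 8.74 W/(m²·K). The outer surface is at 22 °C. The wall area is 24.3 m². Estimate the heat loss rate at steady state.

Q ≈ 54200 W

Series thermal resistances:
R_inner film = 1/(h_i·A) = 1/(8.74×24.3) = 0.004708 K/W
R_high-alumina brick = L/(kA) = 0.245/(2.17×24.3) = 0.004646 K/W
R_fireclay brick = L/(kA) = 0.26/(1.27×24.3) = 0.008425 K/W
R_total = 0.01778 K/W
Q = ΔT / R_total = 963 / 0.01778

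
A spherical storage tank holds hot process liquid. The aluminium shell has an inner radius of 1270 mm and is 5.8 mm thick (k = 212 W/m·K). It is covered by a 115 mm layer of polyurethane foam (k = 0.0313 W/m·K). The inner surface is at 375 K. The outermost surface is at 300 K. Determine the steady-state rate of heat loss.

Q ≈ 455 W

Each spherical layer contributes R = (1/r_i − 1/r_o)/(4πk):
R_aluminium shell = (1/1.27 − 1/1.2758)/(4π×212) = 1.344×10^-6 K/W
R_polyurethane foam = (1/1.2758 − 1/1.3908)/(4π×0.0313) = 0.1648 K/W
R_total = 0.1648 K/W
Q = ΔT/R_total = 75/0.1648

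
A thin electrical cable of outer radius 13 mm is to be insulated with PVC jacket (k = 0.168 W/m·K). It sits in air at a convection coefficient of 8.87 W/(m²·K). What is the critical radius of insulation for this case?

r_cr ≈ 18.9 mm

For a cylinder r_cr = k/h = 0.168/8.87
r_cr = 18.9 mm; since the bare radius (13 mm) is below r_cr, adding a thin layer of insulation will *increase* heat loss.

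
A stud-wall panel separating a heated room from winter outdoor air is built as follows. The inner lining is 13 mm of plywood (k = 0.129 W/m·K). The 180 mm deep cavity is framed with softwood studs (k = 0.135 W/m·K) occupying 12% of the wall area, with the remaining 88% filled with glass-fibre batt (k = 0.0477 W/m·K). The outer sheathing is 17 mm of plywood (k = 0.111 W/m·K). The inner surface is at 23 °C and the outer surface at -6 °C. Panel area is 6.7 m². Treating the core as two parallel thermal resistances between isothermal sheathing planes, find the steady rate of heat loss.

Q ≈ 58 W

Sheathing layers in series; stud and cavity paths in parallel between them.
R_inner = 0.013/(0.129×6.7) = 0.01504 K/W
R_stud  = 0.18/(0.135×0.12×6.7) = 1.658 K/W
R_cav   = 0.18/(0.0477×0.88×6.7) = 0.64 K/W
1/R_core = 1/R_stud + 1/R_cav → R_core = 0.4618 K/W
R_outer = 0.017/(0.111×6.7) = 0.02286 K/W
R_total = 0.4997 K/W
Q = ΔT/R_total = 29/0.4997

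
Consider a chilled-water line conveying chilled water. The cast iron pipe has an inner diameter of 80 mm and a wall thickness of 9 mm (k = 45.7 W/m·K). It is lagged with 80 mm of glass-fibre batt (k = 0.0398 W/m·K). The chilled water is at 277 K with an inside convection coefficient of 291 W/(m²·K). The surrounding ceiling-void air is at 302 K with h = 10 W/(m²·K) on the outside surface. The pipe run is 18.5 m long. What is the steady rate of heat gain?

Cylindrical conduction, so R = ln(r₂/r₁)/(2πkL) per layer, in series:
R_inner film = 1/(h_i·2πr₁L) = 1/(291×2π×0.04×18.5) = 7.391×10^-4 K/W
R_cast iron pipe wall = ln(49/40)/(2π×45.7×18.5) = 3.82×10^-5 K/W
R_glass-fibre batt = ln(129/49)/(2π×0.0398×18.5) = 0.2092 K/W
R_outer film = 1/(h_o·2πr_oL) = 1/(10×2π×0.129×18.5) = 0.006669 K/W
R_total = 0.2167 K/W
Q = ΔT/R_total = 25/0.2167

Q ≈ 115 W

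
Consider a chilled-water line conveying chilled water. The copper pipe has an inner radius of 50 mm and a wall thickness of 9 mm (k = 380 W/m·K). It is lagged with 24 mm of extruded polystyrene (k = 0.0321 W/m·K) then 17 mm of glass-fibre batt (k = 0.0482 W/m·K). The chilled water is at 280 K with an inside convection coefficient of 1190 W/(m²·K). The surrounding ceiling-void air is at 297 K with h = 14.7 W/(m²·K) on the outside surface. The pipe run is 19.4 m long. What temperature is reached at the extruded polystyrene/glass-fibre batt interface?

For a radial system each layer contributes R = ln(r_out/r_in)/(2πkL); films add R = 1/(hA).
R_inner film = 1/(h_i·2πr₁L) = 1/(1190×2π×0.05×19.4) = 1.379×10^-4 K/W
R_copper pipe wall = ln(59/50)/(2π×380×19.4) = 3.573×10^-6 K/W
R_extruded polystyrene = ln(83/59)/(2π×0.0321×19.4) = 0.08723 K/W
R_glass-fibre batt = ln(100/83)/(2π×0.0482×19.4) = 0.03171 K/W
R_outer film = 1/(h_o·2πr_oL) = 1/(14.7×2π×0.1×19.4) = 0.005581 K/W
R_total = 0.1247 K/W
Q = ΔT/R_total = 17/0.1247
Q = 136 W
T_interface = T_inner + Q·ΣR(inner→interface) = 280 + 136×0.08737

T ≈ 292 K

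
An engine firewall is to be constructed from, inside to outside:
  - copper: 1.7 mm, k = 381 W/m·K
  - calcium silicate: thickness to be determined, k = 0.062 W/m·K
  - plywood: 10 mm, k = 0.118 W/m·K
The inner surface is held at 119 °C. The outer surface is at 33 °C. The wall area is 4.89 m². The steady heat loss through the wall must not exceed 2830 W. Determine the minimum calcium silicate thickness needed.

L ≈ 3.96 mm

Series thermal resistances:
R_copper = L/(kA) = 0.0017/(381×4.89) = 9.125×10^-7 K/W
R_plywood = L/(kA) = 0.01/(0.118×4.89) = 0.01733 K/W
Sum of the known resistances R_other = 0.01733 K/W
Required total resistance R_tot = ΔT/Q_allow = 86/2830 = 0.03039 K/W
R_calcium silicate = R_tot − R_other = 0.01306 K/W
L = R·k·A = 0.01306×0.062×4.89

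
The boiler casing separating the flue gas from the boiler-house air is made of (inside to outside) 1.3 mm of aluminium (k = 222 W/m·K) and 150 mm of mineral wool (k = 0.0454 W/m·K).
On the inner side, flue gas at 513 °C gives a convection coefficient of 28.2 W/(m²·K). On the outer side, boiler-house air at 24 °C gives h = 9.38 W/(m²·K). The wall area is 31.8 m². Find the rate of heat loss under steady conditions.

Treating each layer as a thermal resistance in series:
R_inner film = 1/(h_i·A) = 1/(28.2×31.8) = 0.001115 K/W
R_aluminium = L/(kA) = 0.0013/(222×31.8) = 1.841×10^-7 K/W
R_mineral wool = L/(kA) = 0.15/(0.0454×31.8) = 0.1039 K/W
R_outer film = 1/(h_o·A) = 1/(9.38×31.8) = 0.003353 K/W
R_total = 0.1084 K/W
Q = ΔT / R_total = 489 / 0.1084

Q ≈ 4510 W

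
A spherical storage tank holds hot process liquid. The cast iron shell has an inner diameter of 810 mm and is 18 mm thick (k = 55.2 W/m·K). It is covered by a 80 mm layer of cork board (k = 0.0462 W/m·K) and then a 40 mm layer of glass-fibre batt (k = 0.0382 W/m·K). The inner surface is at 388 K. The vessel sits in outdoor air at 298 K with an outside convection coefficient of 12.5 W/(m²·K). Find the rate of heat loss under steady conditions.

Q ≈ 92.4 W

For a spherical shell R = (1/r₁ − 1/r₂)/(4πk); film R = 1/(h·4πr²). In series:
R_cast iron shell = (1/0.405 − 1/0.423)/(4π×55.2) = 1.515×10^-4 K/W
R_cork board = (1/0.423 − 1/0.503)/(4π×0.0462) = 0.6476 K/W
R_glass-fibre batt = (1/0.503 − 1/0.543)/(4π×0.0382) = 0.3051 K/W
R_outer film = 1/(h·4πr_o²) = 1/(12.5×4π×0.543²) = 0.02159 K/W
R_total = 0.9745 K/W
Q = ΔT/R_total = 90/0.9745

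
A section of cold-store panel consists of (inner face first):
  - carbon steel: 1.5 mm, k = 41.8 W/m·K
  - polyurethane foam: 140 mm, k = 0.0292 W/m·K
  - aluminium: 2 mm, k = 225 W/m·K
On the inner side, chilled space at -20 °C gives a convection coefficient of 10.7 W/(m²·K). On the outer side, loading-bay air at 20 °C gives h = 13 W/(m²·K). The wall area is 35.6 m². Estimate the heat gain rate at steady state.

Thermal resistances in series:
R_inner film = 1/(h_i·A) = 1/(10.7×35.6) = 0.002625 K/W
R_carbon steel = L/(kA) = 0.0015/(41.8×35.6) = 1.008×10^-6 K/W
R_polyurethane foam = L/(kA) = 0.14/(0.0292×35.6) = 0.1347 K/W
R_aluminium = L/(kA) = 0.002/(225×35.6) = 2.497×10^-7 K/W
R_outer film = 1/(h_o·A) = 1/(13×35.6) = 0.002161 K/W
R_total = 0.1395 K/W
Q = ΔT / R_total = 40 / 0.1395

Q ≈ 287 W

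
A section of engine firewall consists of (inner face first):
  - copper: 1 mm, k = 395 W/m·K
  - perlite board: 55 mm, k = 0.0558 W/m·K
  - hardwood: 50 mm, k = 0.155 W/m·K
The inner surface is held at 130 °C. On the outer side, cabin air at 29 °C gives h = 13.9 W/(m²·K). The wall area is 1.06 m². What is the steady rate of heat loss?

Model the wall as resistances in series:
R_copper = L/(kA) = 0.001/(395×1.06) = 2.388×10^-6 K/W
R_perlite board = L/(kA) = 0.055/(0.0558×1.06) = 0.9299 K/W
R_hardwood = L/(kA) = 0.05/(0.155×1.06) = 0.3043 K/W
R_outer film = 1/(h_o·A) = 1/(13.9×1.06) = 0.06787 K/W
R_total = 1.302 K/W
Q = ΔT / R_total = 101 / 1.302

Q ≈ 77.6 W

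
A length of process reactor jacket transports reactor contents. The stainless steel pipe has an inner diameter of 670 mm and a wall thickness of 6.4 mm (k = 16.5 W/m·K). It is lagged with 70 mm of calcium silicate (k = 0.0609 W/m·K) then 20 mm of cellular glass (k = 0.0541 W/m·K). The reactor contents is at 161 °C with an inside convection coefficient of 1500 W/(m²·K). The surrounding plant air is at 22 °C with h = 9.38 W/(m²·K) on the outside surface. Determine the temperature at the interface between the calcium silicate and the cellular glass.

T ≈ 59.3 °C

For a radial system each layer contributes R = ln(r_out/r_in)/(2πkL); films add R = 1/(hA).
R_inner film = 1/(h_i·2πr₁L) = 1/(1500×2π×0.335×1) = 3.167×10^-4 K/W
R_stainless steel pipe wall = ln(341.4/335)/(2π×16.5×1) = 1.825×10^-4 K/W
R_calcium silicate = ln(411.4/341.4)/(2π×0.0609×1) = 0.4874 K/W
R_cellular glass = ln(431.4/411.4)/(2π×0.0541×1) = 0.1396 K/W
R_outer film = 1/(h_o·2πr_oL) = 1/(9.38×2π×0.4314×1) = 0.03933 K/W
R_total = 0.6669 K/W
Q = ΔT/R_total = 139/0.6669
Q = 208 W/m
T_interface = T_inner − Q·ΣR(inner→interface) = 161 − 208×0.4879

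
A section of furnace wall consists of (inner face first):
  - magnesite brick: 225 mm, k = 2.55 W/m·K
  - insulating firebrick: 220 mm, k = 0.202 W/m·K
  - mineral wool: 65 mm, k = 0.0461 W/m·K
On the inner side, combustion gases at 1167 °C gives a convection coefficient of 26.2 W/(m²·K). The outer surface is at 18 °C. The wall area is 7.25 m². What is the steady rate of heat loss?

Q ≈ 3170 W

Treating each layer as a thermal resistance in series:
R_inner film = 1/(h_i·A) = 1/(26.2×7.25) = 0.005265 K/W
R_magnesite brick = L/(kA) = 0.225/(2.55×7.25) = 0.01217 K/W
R_insulating firebrick = L/(kA) = 0.22/(0.202×7.25) = 0.1502 K/W
R_mineral wool = L/(kA) = 0.065/(0.0461×7.25) = 0.1945 K/W
R_total = 0.3621 K/W
Q = ΔT / R_total = 1149 / 0.3621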